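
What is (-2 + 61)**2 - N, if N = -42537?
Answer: 46018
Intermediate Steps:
(-2 + 61)**2 - N = (-2 + 61)**2 - 1*(-42537) = 59**2 + 42537 = 3481 + 42537 = 46018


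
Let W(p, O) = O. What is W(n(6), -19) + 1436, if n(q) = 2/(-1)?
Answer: 1417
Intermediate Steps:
n(q) = -2 (n(q) = 2*(-1) = -2)
W(n(6), -19) + 1436 = -19 + 1436 = 1417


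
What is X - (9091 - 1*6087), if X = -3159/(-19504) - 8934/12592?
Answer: -46118747005/15349648 ≈ -3004.5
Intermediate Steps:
X = -8404413/15349648 (X = -3159*(-1/19504) - 8934*1/12592 = 3159/19504 - 4467/6296 = -8404413/15349648 ≈ -0.54753)
X - (9091 - 1*6087) = -8404413/15349648 - (9091 - 1*6087) = -8404413/15349648 - (9091 - 6087) = -8404413/15349648 - 1*3004 = -8404413/15349648 - 3004 = -46118747005/15349648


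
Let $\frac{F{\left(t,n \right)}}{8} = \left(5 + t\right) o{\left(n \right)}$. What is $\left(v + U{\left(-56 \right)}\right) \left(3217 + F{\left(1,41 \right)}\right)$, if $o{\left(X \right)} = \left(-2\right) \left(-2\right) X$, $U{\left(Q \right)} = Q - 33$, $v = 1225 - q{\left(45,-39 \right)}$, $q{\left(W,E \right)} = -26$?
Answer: $12885418$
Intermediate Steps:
$v = 1251$ ($v = 1225 - -26 = 1225 + 26 = 1251$)
$U{\left(Q \right)} = -33 + Q$ ($U{\left(Q \right)} = Q - 33 = -33 + Q$)
$o{\left(X \right)} = 4 X$
$F{\left(t,n \right)} = 32 n \left(5 + t\right)$ ($F{\left(t,n \right)} = 8 \left(5 + t\right) 4 n = 8 \cdot 4 n \left(5 + t\right) = 32 n \left(5 + t\right)$)
$\left(v + U{\left(-56 \right)}\right) \left(3217 + F{\left(1,41 \right)}\right) = \left(1251 - 89\right) \left(3217 + 32 \cdot 41 \left(5 + 1\right)\right) = \left(1251 - 89\right) \left(3217 + 32 \cdot 41 \cdot 6\right) = 1162 \left(3217 + 7872\right) = 1162 \cdot 11089 = 12885418$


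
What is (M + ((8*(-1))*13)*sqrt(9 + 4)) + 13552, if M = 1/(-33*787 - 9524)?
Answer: 481028239/35495 - 104*sqrt(13) ≈ 13177.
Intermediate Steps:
M = -1/35495 (M = 1/(-25971 - 9524) = 1/(-35495) = -1/35495 ≈ -2.8173e-5)
(M + ((8*(-1))*13)*sqrt(9 + 4)) + 13552 = (-1/35495 + ((8*(-1))*13)*sqrt(9 + 4)) + 13552 = (-1/35495 + (-8*13)*sqrt(13)) + 13552 = (-1/35495 - 104*sqrt(13)) + 13552 = 481028239/35495 - 104*sqrt(13)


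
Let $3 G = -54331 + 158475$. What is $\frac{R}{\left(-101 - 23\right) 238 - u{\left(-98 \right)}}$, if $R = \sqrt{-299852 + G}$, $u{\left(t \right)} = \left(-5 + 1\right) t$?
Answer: $- \frac{i \sqrt{596559}}{44856} \approx - 0.017219 i$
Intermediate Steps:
$u{\left(t \right)} = - 4 t$
$G = \frac{104144}{3}$ ($G = \frac{-54331 + 158475}{3} = \frac{1}{3} \cdot 104144 = \frac{104144}{3} \approx 34715.0$)
$R = \frac{2 i \sqrt{596559}}{3}$ ($R = \sqrt{-299852 + \frac{104144}{3}} = \sqrt{- \frac{795412}{3}} = \frac{2 i \sqrt{596559}}{3} \approx 514.92 i$)
$\frac{R}{\left(-101 - 23\right) 238 - u{\left(-98 \right)}} = \frac{\frac{2}{3} i \sqrt{596559}}{\left(-101 - 23\right) 238 - \left(-4\right) \left(-98\right)} = \frac{\frac{2}{3} i \sqrt{596559}}{\left(-124\right) 238 - 392} = \frac{\frac{2}{3} i \sqrt{596559}}{-29512 - 392} = \frac{\frac{2}{3} i \sqrt{596559}}{-29904} = \frac{2 i \sqrt{596559}}{3} \left(- \frac{1}{29904}\right) = - \frac{i \sqrt{596559}}{44856}$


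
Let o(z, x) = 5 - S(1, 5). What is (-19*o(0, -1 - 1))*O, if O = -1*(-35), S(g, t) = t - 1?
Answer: -665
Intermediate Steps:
S(g, t) = -1 + t
O = 35
o(z, x) = 1 (o(z, x) = 5 - (-1 + 5) = 5 - 1*4 = 5 - 4 = 1)
(-19*o(0, -1 - 1))*O = -19*1*35 = -19*35 = -665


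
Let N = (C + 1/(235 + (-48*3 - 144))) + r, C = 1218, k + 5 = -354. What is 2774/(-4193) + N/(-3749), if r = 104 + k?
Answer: -765187812/833136521 ≈ -0.91844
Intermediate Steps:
k = -359 (k = -5 - 354 = -359)
r = -255 (r = 104 - 359 = -255)
N = 51038/53 (N = (1218 + 1/(235 + (-48*3 - 144))) - 255 = (1218 + 1/(235 + (-144 - 144))) - 255 = (1218 + 1/(235 - 288)) - 255 = (1218 + 1/(-53)) - 255 = (1218 - 1/53) - 255 = 64553/53 - 255 = 51038/53 ≈ 962.98)
2774/(-4193) + N/(-3749) = 2774/(-4193) + (51038/53)/(-3749) = 2774*(-1/4193) + (51038/53)*(-1/3749) = -2774/4193 - 51038/198697 = -765187812/833136521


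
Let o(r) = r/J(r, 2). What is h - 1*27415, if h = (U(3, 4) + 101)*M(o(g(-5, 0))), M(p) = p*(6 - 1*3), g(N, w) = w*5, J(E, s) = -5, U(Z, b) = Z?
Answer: -27415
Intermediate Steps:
g(N, w) = 5*w
o(r) = -r/5 (o(r) = r/(-5) = r*(-⅕) = -r/5)
M(p) = 3*p (M(p) = p*(6 - 3) = p*3 = 3*p)
h = 0 (h = (3 + 101)*(3*(-0)) = 104*(3*(-⅕*0)) = 104*(3*0) = 104*0 = 0)
h - 1*27415 = 0 - 1*27415 = 0 - 27415 = -27415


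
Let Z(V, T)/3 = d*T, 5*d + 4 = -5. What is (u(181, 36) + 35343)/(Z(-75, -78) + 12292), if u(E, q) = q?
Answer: 176895/63566 ≈ 2.7829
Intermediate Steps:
d = -9/5 (d = -⅘ + (⅕)*(-5) = -⅘ - 1 = -9/5 ≈ -1.8000)
Z(V, T) = -27*T/5 (Z(V, T) = 3*(-9*T/5) = -27*T/5)
(u(181, 36) + 35343)/(Z(-75, -78) + 12292) = (36 + 35343)/(-27/5*(-78) + 12292) = 35379/(2106/5 + 12292) = 35379/(63566/5) = 35379*(5/63566) = 176895/63566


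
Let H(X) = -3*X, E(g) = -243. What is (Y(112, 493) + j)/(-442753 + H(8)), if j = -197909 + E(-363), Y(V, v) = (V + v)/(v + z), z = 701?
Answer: 236592883/528675738 ≈ 0.44752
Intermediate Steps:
Y(V, v) = (V + v)/(701 + v) (Y(V, v) = (V + v)/(v + 701) = (V + v)/(701 + v))
j = -198152 (j = -197909 - 243 = -198152)
(Y(112, 493) + j)/(-442753 + H(8)) = ((112 + 493)/(701 + 493) - 198152)/(-442753 - 3*8) = (605/1194 - 198152)/(-442753 - 24) = ((1/1194)*605 - 198152)/(-442777) = (605/1194 - 198152)*(-1/442777) = -236592883/1194*(-1/442777) = 236592883/528675738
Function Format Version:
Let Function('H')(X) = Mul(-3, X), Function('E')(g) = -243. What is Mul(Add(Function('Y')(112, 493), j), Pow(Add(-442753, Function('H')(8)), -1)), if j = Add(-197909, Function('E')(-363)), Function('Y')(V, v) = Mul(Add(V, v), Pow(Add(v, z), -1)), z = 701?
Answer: Rational(236592883, 528675738) ≈ 0.44752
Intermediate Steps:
Function('Y')(V, v) = Mul(Pow(Add(701, v), -1), Add(V, v)) (Function('Y')(V, v) = Mul(Add(V, v), Pow(Add(v, 701), -1)) = Mul(Add(V, v), Pow(Add(701, v), -1)) = Mul(Pow(Add(701, v), -1), Add(V, v)))
j = -198152 (j = Add(-197909, -243) = -198152)
Mul(Add(Function('Y')(112, 493), j), Pow(Add(-442753, Function('H')(8)), -1)) = Mul(Add(Mul(Pow(Add(701, 493), -1), Add(112, 493)), -198152), Pow(Add(-442753, Mul(-3, 8)), -1)) = Mul(Add(Mul(Pow(1194, -1), 605), -198152), Pow(Add(-442753, -24), -1)) = Mul(Add(Mul(Rational(1, 1194), 605), -198152), Pow(-442777, -1)) = Mul(Add(Rational(605, 1194), -198152), Rational(-1, 442777)) = Mul(Rational(-236592883, 1194), Rational(-1, 442777)) = Rational(236592883, 528675738)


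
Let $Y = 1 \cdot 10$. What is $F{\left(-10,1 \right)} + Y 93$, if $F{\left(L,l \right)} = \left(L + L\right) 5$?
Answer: $830$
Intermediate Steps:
$F{\left(L,l \right)} = 10 L$ ($F{\left(L,l \right)} = 2 L 5 = 10 L$)
$Y = 10$
$F{\left(-10,1 \right)} + Y 93 = 10 \left(-10\right) + 10 \cdot 93 = -100 + 930 = 830$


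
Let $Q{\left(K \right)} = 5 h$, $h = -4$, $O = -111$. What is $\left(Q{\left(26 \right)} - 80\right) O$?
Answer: $11100$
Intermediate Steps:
$Q{\left(K \right)} = -20$ ($Q{\left(K \right)} = 5 \left(-4\right) = -20$)
$\left(Q{\left(26 \right)} - 80\right) O = \left(-20 - 80\right) \left(-111\right) = \left(-100\right) \left(-111\right) = 11100$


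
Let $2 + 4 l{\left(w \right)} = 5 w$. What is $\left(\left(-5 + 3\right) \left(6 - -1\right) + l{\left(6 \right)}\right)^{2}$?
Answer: $49$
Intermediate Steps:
$l{\left(w \right)} = - \frac{1}{2} + \frac{5 w}{4}$
$\left(\left(-5 + 3\right) \left(6 - -1\right) + l{\left(6 \right)}\right)^{2} = \left(\left(-5 + 3\right) \left(6 - -1\right) + \left(- \frac{1}{2} + \frac{5}{4} \cdot 6\right)\right)^{2} = \left(- 2 \left(6 + 1\right) + \left(- \frac{1}{2} + \frac{15}{2}\right)\right)^{2} = \left(\left(-2\right) 7 + 7\right)^{2} = \left(-14 + 7\right)^{2} = \left(-7\right)^{2} = 49$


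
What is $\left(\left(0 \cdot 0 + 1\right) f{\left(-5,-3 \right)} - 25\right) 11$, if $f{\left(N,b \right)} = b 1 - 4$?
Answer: $-352$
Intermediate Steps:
$f{\left(N,b \right)} = -4 + b$ ($f{\left(N,b \right)} = b - 4 = -4 + b$)
$\left(\left(0 \cdot 0 + 1\right) f{\left(-5,-3 \right)} - 25\right) 11 = \left(\left(0 \cdot 0 + 1\right) \left(-4 - 3\right) - 25\right) 11 = \left(\left(0 + 1\right) \left(-7\right) - 25\right) 11 = \left(1 \left(-7\right) - 25\right) 11 = \left(-7 - 25\right) 11 = \left(-32\right) 11 = -352$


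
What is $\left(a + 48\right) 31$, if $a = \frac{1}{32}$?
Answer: $\frac{47647}{32} \approx 1489.0$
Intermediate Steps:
$a = \frac{1}{32} \approx 0.03125$
$\left(a + 48\right) 31 = \left(\frac{1}{32} + 48\right) 31 = \frac{1537}{32} \cdot 31 = \frac{47647}{32}$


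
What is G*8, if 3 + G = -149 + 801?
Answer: 5192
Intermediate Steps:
G = 649 (G = -3 + (-149 + 801) = -3 + 652 = 649)
G*8 = 649*8 = 5192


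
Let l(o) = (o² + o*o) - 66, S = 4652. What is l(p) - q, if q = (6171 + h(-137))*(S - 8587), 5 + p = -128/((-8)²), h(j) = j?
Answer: 23743822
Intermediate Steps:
p = -7 (p = -5 - 128/((-8)²) = -5 - 128/64 = -5 - 128*1/64 = -5 - 2 = -7)
l(o) = -66 + 2*o² (l(o) = (o² + o²) - 66 = 2*o² - 66 = -66 + 2*o²)
q = -23743790 (q = (6171 - 137)*(4652 - 8587) = 6034*(-3935) = -23743790)
l(p) - q = (-66 + 2*(-7)²) - 1*(-23743790) = (-66 + 2*49) + 23743790 = (-66 + 98) + 23743790 = 32 + 23743790 = 23743822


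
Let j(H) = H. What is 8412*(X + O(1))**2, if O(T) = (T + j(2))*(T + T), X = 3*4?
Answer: 2725488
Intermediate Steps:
X = 12
O(T) = 2*T*(2 + T) (O(T) = (T + 2)*(T + T) = (2 + T)*(2*T) = 2*T*(2 + T))
8412*(X + O(1))**2 = 8412*(12 + 2*1*(2 + 1))**2 = 8412*(12 + 2*1*3)**2 = 8412*(12 + 6)**2 = 8412*18**2 = 8412*324 = 2725488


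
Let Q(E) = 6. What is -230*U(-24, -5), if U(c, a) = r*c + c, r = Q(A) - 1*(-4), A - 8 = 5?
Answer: 60720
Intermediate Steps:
A = 13 (A = 8 + 5 = 13)
r = 10 (r = 6 - 1*(-4) = 6 + 4 = 10)
U(c, a) = 11*c (U(c, a) = 10*c + c = 11*c)
-230*U(-24, -5) = -2530*(-24) = -230*(-264) = 60720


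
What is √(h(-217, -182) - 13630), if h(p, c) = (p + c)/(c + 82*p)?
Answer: I*√2496793854/428 ≈ 116.75*I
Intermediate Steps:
h(p, c) = (c + p)/(c + 82*p)
√(h(-217, -182) - 13630) = √((-182 - 217)/(-182 + 82*(-217)) - 13630) = √(-399/(-182 - 17794) - 13630) = √(-399/(-17976) - 13630) = √(-1/17976*(-399) - 13630) = √(19/856 - 13630) = √(-11667261/856) = I*√2496793854/428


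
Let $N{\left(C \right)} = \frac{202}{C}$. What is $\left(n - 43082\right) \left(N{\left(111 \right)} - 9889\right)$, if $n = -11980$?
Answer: $\frac{20143092858}{37} \approx 5.4441 \cdot 10^{8}$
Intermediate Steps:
$\left(n - 43082\right) \left(N{\left(111 \right)} - 9889\right) = \left(-11980 - 43082\right) \left(\frac{202}{111} - 9889\right) = - 55062 \left(202 \cdot \frac{1}{111} - 9889\right) = - 55062 \left(\frac{202}{111} - 9889\right) = \left(-55062\right) \left(- \frac{1097477}{111}\right) = \frac{20143092858}{37}$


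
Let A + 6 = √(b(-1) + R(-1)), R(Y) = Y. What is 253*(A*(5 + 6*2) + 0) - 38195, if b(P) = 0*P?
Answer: -64001 + 4301*I ≈ -64001.0 + 4301.0*I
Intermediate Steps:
b(P) = 0
A = -6 + I (A = -6 + √(0 - 1) = -6 + √(-1) = -6 + I ≈ -6.0 + 1.0*I)
253*(A*(5 + 6*2) + 0) - 38195 = 253*((-6 + I)*(5 + 6*2) + 0) - 38195 = 253*((-6 + I)*(5 + 12) + 0) - 38195 = 253*((-6 + I)*17 + 0) - 38195 = 253*((-102 + 17*I) + 0) - 38195 = 253*(-102 + 17*I) - 38195 = (-25806 + 4301*I) - 38195 = -64001 + 4301*I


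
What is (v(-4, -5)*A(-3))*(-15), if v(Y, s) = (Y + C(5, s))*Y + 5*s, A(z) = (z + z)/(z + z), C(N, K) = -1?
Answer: 75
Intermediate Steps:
A(z) = 1 (A(z) = (2*z)/((2*z)) = (2*z)*(1/(2*z)) = 1)
v(Y, s) = 5*s + Y*(-1 + Y) (v(Y, s) = (Y - 1)*Y + 5*s = (-1 + Y)*Y + 5*s = Y*(-1 + Y) + 5*s = 5*s + Y*(-1 + Y))
(v(-4, -5)*A(-3))*(-15) = (((-4)² - 1*(-4) + 5*(-5))*1)*(-15) = ((16 + 4 - 25)*1)*(-15) = -5*1*(-15) = -5*(-15) = 75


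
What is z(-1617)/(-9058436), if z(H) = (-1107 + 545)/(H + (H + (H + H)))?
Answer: -281/29294982024 ≈ -9.5921e-9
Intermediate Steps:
z(H) = -281/(2*H) (z(H) = -562/(H + (H + 2*H)) = -562/(H + 3*H) = -562*1/(4*H) = -281/(2*H))
z(-1617)/(-9058436) = -281/2/(-1617)/(-9058436) = -281/2*(-1/1617)*(-1/9058436) = (281/3234)*(-1/9058436) = -281/29294982024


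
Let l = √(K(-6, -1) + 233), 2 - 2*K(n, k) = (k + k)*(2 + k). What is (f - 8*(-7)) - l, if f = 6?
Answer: 62 - √235 ≈ 46.670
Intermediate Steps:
K(n, k) = 1 - k*(2 + k) (K(n, k) = 1 - (k + k)*(2 + k)/2 = 1 - 2*k*(2 + k)/2 = 1 - k*(2 + k))
l = √235 (l = √((1 - 1*(-1)² - 2*(-1)) + 233) = √((1 - 1*1 + 2) + 233) = √((1 - 1 + 2) + 233) = √(2 + 233) = √235 ≈ 15.330)
(f - 8*(-7)) - l = (6 - 8*(-7)) - √235 = (6 + 56) - √235 = 62 - √235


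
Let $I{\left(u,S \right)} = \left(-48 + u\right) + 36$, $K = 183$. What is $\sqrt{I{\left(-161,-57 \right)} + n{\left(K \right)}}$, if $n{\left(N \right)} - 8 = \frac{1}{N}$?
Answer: $\frac{i \sqrt{5525502}}{183} \approx 12.845 i$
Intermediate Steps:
$n{\left(N \right)} = 8 + \frac{1}{N}$
$I{\left(u,S \right)} = -12 + u$
$\sqrt{I{\left(-161,-57 \right)} + n{\left(K \right)}} = \sqrt{\left(-12 - 161\right) + \left(8 + \frac{1}{183}\right)} = \sqrt{-173 + \left(8 + \frac{1}{183}\right)} = \sqrt{-173 + \frac{1465}{183}} = \sqrt{- \frac{30194}{183}} = \frac{i \sqrt{5525502}}{183}$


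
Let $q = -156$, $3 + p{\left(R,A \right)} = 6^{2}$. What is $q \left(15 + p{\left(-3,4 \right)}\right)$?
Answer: $-7488$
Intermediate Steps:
$p{\left(R,A \right)} = 33$ ($p{\left(R,A \right)} = -3 + 6^{2} = -3 + 36 = 33$)
$q \left(15 + p{\left(-3,4 \right)}\right) = - 156 \left(15 + 33\right) = \left(-156\right) 48 = -7488$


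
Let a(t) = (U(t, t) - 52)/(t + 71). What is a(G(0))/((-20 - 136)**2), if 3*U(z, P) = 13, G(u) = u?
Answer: -11/398736 ≈ -2.7587e-5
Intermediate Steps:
U(z, P) = 13/3 (U(z, P) = (1/3)*13 = 13/3)
a(t) = -143/(3*(71 + t)) (a(t) = (13/3 - 52)/(t + 71) = -143/(3*(71 + t)))
a(G(0))/((-20 - 136)**2) = (-143/(213 + 3*0))/((-20 - 136)**2) = (-143/(213 + 0))/((-156)**2) = -143/213/24336 = -143*1/213*(1/24336) = -143/213*1/24336 = -11/398736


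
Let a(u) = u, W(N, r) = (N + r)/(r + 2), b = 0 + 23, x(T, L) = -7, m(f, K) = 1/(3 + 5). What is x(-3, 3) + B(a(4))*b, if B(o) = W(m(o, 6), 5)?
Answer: 551/56 ≈ 9.8393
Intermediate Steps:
m(f, K) = 1/8
b = 23
W(N, r) = (N + r)/(2 + r)
B(o) = 41/56 (B(o) = (1/8 + 5)/(2 + 5) = (41/8)/7 = (1/7)*(41/8) = 41/56)
x(-3, 3) + B(a(4))*b = -7 + (41/56)*23 = -7 + 943/56 = 551/56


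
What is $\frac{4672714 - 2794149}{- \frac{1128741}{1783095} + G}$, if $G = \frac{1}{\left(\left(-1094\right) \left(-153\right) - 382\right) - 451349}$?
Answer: $- \frac{317490810384792525}{106986052568} \approx -2.9676 \cdot 10^{6}$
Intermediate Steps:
$G = - \frac{1}{284349}$ ($G = \frac{1}{\left(167382 - 382\right) - 451349} = \frac{1}{167000 - 451349} = \frac{1}{-284349} = - \frac{1}{284349} \approx -3.5168 \cdot 10^{-6}$)
$\frac{4672714 - 2794149}{- \frac{1128741}{1783095} + G} = \frac{4672714 - 2794149}{- \frac{1128741}{1783095} - \frac{1}{284349}} = \frac{1878565}{\left(-1128741\right) \frac{1}{1783095} - \frac{1}{284349}} = \frac{1878565}{- \frac{376247}{594365} - \frac{1}{284349}} = \frac{1878565}{- \frac{106986052568}{169007093385}} = 1878565 \left(- \frac{169007093385}{106986052568}\right) = - \frac{317490810384792525}{106986052568}$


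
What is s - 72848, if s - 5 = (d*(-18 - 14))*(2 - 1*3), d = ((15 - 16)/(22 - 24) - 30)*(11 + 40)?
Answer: -120987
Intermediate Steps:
d = -3009/2 (d = (-1/(-2) - 30)*51 = (-1*(-1/2) - 30)*51 = (1/2 - 30)*51 = -59/2*51 = -3009/2 ≈ -1504.5)
s = -48139 (s = 5 + (-3009*(-18 - 14)/2)*(2 - 1*3) = 5 + (-3009/2*(-32))*(2 - 3) = 5 + 48144*(-1) = 5 - 48144 = -48139)
s - 72848 = -48139 - 72848 = -120987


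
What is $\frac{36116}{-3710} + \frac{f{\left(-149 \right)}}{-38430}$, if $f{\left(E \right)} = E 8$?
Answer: $- \frac{9882254}{1018395} \approx -9.7038$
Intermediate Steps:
$f{\left(E \right)} = 8 E$
$\frac{36116}{-3710} + \frac{f{\left(-149 \right)}}{-38430} = \frac{36116}{-3710} + \frac{8 \left(-149\right)}{-38430} = 36116 \left(- \frac{1}{3710}\right) - - \frac{596}{19215} = - \frac{18058}{1855} + \frac{596}{19215} = - \frac{9882254}{1018395}$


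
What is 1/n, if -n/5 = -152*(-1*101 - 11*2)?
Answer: -1/93480 ≈ -1.0697e-5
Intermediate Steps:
n = -93480 (n = -(-760)*(-1*101 - 11*2) = -(-760)*(-101 - 22) = -(-760)*(-123) = -5*18696 = -93480)
1/n = 1/(-93480) = -1/93480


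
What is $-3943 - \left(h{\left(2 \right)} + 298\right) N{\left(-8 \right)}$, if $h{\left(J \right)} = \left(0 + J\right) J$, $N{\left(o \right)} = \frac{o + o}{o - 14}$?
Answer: $- \frac{45789}{11} \approx -4162.6$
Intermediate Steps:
$N{\left(o \right)} = \frac{2 o}{-14 + o}$
$h{\left(J \right)} = J^{2}$ ($h{\left(J \right)} = J J = J^{2}$)
$-3943 - \left(h{\left(2 \right)} + 298\right) N{\left(-8 \right)} = -3943 - \left(2^{2} + 298\right) 2 \left(-8\right) \frac{1}{-14 - 8} = -3943 - \left(4 + 298\right) 2 \left(-8\right) \frac{1}{-22} = -3943 - 302 \cdot 2 \left(-8\right) \left(- \frac{1}{22}\right) = -3943 - 302 \cdot \frac{8}{11} = -3943 - \frac{2416}{11} = - \frac{45789}{11}$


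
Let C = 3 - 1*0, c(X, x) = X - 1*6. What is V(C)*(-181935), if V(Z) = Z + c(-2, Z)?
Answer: 909675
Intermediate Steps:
c(X, x) = -6 + X (c(X, x) = X - 6 = -6 + X)
C = 3 (C = 3 + 0 = 3)
V(Z) = -8 + Z (V(Z) = Z + (-6 - 2) = Z - 8 = -8 + Z)
V(C)*(-181935) = (-8 + 3)*(-181935) = -5*(-181935) = 909675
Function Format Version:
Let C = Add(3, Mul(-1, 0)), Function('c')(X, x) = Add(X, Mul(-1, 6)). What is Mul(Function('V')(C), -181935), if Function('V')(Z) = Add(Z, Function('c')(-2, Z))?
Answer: 909675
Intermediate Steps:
Function('c')(X, x) = Add(-6, X) (Function('c')(X, x) = Add(X, -6) = Add(-6, X))
C = 3 (C = Add(3, 0) = 3)
Function('V')(Z) = Add(-8, Z) (Function('V')(Z) = Add(Z, Add(-6, -2)) = Add(Z, -8) = Add(-8, Z))
Mul(Function('V')(C), -181935) = Mul(Add(-8, 3), -181935) = Mul(-5, -181935) = 909675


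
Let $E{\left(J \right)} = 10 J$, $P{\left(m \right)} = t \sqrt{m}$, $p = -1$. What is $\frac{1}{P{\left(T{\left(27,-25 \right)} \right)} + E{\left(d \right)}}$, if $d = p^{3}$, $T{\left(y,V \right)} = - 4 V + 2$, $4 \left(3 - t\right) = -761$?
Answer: $\frac{80}{30473179} + \frac{1546 \sqrt{102}}{30473179} \approx 0.000515$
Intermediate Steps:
$t = \frac{773}{4}$ ($t = 3 - - \frac{761}{4} = 3 + \frac{761}{4} = \frac{773}{4} \approx 193.25$)
$T{\left(y,V \right)} = 2 - 4 V$
$P{\left(m \right)} = \frac{773 \sqrt{m}}{4}$
$d = -1$ ($d = \left(-1\right)^{3} = -1$)
$\frac{1}{P{\left(T{\left(27,-25 \right)} \right)} + E{\left(d \right)}} = \frac{1}{\frac{773 \sqrt{2 - -100}}{4} + 10 \left(-1\right)} = \frac{1}{\frac{773 \sqrt{2 + 100}}{4} - 10} = \frac{1}{\frac{773 \sqrt{102}}{4} - 10} = \frac{1}{-10 + \frac{773 \sqrt{102}}{4}}$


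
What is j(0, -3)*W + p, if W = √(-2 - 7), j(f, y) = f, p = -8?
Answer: -8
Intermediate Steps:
W = 3*I (W = √(-9) = 3*I ≈ 3.0*I)
j(0, -3)*W + p = 0*(3*I) - 8 = 0 - 8 = -8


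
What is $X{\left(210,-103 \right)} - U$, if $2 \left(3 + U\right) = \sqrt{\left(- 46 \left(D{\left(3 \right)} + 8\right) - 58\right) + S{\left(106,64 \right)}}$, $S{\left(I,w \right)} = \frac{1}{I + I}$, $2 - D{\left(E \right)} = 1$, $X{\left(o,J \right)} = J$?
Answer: $-100 - \frac{i \sqrt{5303339}}{212} \approx -100.0 - 10.863 i$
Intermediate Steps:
$D{\left(E \right)} = 1$ ($D{\left(E \right)} = 2 - 1 = 1$)
$S{\left(I,w \right)} = \frac{1}{2 I}$
$U = -3 + \frac{i \sqrt{5303339}}{212}$ ($U = -3 + \frac{\sqrt{\left(- 46 \left(1 + 8\right) - 58\right) + \frac{1}{2 \cdot 106}}}{2} = -3 + \frac{\sqrt{\left(\left(-46\right) 9 - 58\right) + \frac{1}{2} \cdot \frac{1}{106}}}{2} = -3 + \frac{\sqrt{\left(-414 - 58\right) + \frac{1}{212}}}{2} = -3 + \frac{\sqrt{-472 + \frac{1}{212}}}{2} = -3 + \frac{\sqrt{- \frac{100063}{212}}}{2} = -3 + \frac{\frac{1}{106} i \sqrt{5303339}}{2} = -3 + \frac{i \sqrt{5303339}}{212} \approx -3.0 + 10.863 i$)
$X{\left(210,-103 \right)} - U = -103 - \left(-3 + \frac{i \sqrt{5303339}}{212}\right) = -103 + \left(3 - \frac{i \sqrt{5303339}}{212}\right) = -100 - \frac{i \sqrt{5303339}}{212}$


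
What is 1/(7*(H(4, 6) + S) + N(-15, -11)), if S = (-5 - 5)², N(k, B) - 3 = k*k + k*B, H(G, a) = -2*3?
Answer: 1/1051 ≈ 0.00095147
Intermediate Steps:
H(G, a) = -6
N(k, B) = 3 + k² + B*k (N(k, B) = 3 + (k*k + k*B) = 3 + (k² + B*k) = 3 + k² + B*k)
S = 100 (S = (-10)² = 100)
1/(7*(H(4, 6) + S) + N(-15, -11)) = 1/(7*(-6 + 100) + (3 + (-15)² - 11*(-15))) = 1/(7*94 + (3 + 225 + 165)) = 1/(658 + 393) = 1/1051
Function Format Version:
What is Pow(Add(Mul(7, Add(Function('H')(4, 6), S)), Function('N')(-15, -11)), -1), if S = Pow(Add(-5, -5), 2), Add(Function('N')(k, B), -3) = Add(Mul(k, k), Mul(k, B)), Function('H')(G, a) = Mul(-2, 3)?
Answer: Rational(1, 1051) ≈ 0.00095147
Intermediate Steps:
Function('H')(G, a) = -6
Function('N')(k, B) = Add(3, Pow(k, 2), Mul(B, k)) (Function('N')(k, B) = Add(3, Add(Mul(k, k), Mul(k, B))) = Add(3, Add(Pow(k, 2), Mul(B, k))) = Add(3, Pow(k, 2), Mul(B, k)))
S = 100 (S = Pow(-10, 2) = 100)
Pow(Add(Mul(7, Add(Function('H')(4, 6), S)), Function('N')(-15, -11)), -1) = Pow(Add(Mul(7, Add(-6, 100)), Add(3, Pow(-15, 2), Mul(-11, -15))), -1) = Pow(Add(Mul(7, 94), Add(3, 225, 165)), -1) = Pow(Add(658, 393), -1) = Pow(1051, -1) = Rational(1, 1051)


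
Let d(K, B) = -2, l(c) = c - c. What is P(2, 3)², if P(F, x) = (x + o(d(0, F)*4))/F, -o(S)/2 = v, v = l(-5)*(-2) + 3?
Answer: 9/4 ≈ 2.2500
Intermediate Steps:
l(c) = 0
v = 3 (v = 0*(-2) + 3 = 0 + 3 = 3)
o(S) = -6 (o(S) = -2*3 = -6)
P(F, x) = (-6 + x)/F (P(F, x) = (x - 6)/F = (-6 + x)/F)
P(2, 3)² = ((-6 + 3)/2)² = ((½)*(-3))² = (-3/2)² = 9/4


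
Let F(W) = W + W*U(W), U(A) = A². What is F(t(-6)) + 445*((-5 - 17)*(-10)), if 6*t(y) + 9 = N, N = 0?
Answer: 783161/8 ≈ 97895.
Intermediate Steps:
t(y) = -3/2 (t(y) = -3/2 + (⅙)*0 = -3/2 + 0 = -3/2)
F(W) = W + W³ (F(W) = W + W*W² = W + W³)
F(t(-6)) + 445*((-5 - 17)*(-10)) = (-3/2 + (-3/2)³) + 445*((-5 - 17)*(-10)) = (-3/2 - 27/8) + 445*(-22*(-10)) = -39/8 + 445*220 = -39/8 + 97900 = 783161/8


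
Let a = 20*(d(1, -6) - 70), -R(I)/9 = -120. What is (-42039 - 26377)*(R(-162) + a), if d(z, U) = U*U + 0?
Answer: -27366400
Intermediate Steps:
d(z, U) = U² (d(z, U) = U² + 0 = U²)
R(I) = 1080 (R(I) = -9*(-120) = 1080)
a = -680 (a = 20*((-6)² - 70) = 20*(36 - 70) = 20*(-34) = -680)
(-42039 - 26377)*(R(-162) + a) = (-42039 - 26377)*(1080 - 680) = -68416*400 = -27366400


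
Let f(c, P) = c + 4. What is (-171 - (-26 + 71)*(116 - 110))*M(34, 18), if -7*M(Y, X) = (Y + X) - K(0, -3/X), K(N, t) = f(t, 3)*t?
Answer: 13265/4 ≈ 3316.3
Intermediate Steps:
f(c, P) = 4 + c
K(N, t) = t*(4 + t) (K(N, t) = (4 + t)*t = t*(4 + t))
M(Y, X) = -X/7 - Y/7 - 3*(4 - 3/X)/(7*X) (M(Y, X) = -((Y + X) - (-3/X)*(4 - 3/X))/7 = -((X + Y) - (-3)*(4 - 3/X)/X)/7 = -((X + Y) + 3*(4 - 3/X)/X)/7 = -(X + Y + 3*(4 - 3/X)/X)/7 = -X/7 - Y/7 - 3*(4 - 3/X)/(7*X))
(-171 - (-26 + 71)*(116 - 110))*M(34, 18) = (-171 - (-26 + 71)*(116 - 110))*((⅐)*(9 - 12*18 - 1*18²*(18 + 34))/18²) = (-171 - 45*6)*((⅐)*(1/324)*(9 - 216 - 1*324*52)) = (-171 - 1*270)*((⅐)*(1/324)*(9 - 216 - 16848)) = (-171 - 270)*((⅐)*(1/324)*(-17055)) = -441*(-1895/252) = 13265/4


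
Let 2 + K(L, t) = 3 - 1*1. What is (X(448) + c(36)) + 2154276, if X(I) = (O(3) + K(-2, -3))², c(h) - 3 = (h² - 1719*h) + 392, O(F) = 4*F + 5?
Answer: 2094372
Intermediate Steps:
O(F) = 5 + 4*F
c(h) = 395 + h² - 1719*h (c(h) = 3 + ((h² - 1719*h) + 392) = 3 + (392 + h² - 1719*h) = 395 + h² - 1719*h)
K(L, t) = 0 (K(L, t) = -2 + (3 - 1*1) = -2 + (3 - 1) = -2 + 2 = 0)
X(I) = 289 (X(I) = ((5 + 4*3) + 0)² = ((5 + 12) + 0)² = (17 + 0)² = 17² = 289)
(X(448) + c(36)) + 2154276 = (289 + (395 + 36² - 1719*36)) + 2154276 = (289 + (395 + 1296 - 61884)) + 2154276 = (289 - 60193) + 2154276 = -59904 + 2154276 = 2094372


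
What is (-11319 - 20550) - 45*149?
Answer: -38574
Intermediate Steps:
(-11319 - 20550) - 45*149 = -31869 - 6705 = -38574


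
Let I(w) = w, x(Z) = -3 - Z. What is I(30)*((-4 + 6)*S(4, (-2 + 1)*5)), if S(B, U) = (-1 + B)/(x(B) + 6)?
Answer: -180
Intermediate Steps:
S(B, U) = (-1 + B)/(3 - B) (S(B, U) = (-1 + B)/((-3 - B) + 6) = (-1 + B)/(3 - B))
I(30)*((-4 + 6)*S(4, (-2 + 1)*5)) = 30*((-4 + 6)*((1 - 1*4)/(-3 + 4))) = 30*(2*((1 - 4)/1)) = 30*(2*(1*(-3))) = 30*(2*(-3)) = 30*(-6) = -180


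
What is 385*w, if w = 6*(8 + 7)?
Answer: 34650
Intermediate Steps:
w = 90 (w = 6*15 = 90)
385*w = 385*90 = 34650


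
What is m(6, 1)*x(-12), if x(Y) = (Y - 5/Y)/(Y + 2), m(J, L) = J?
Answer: 139/20 ≈ 6.9500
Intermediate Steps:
x(Y) = (Y - 5/Y)/(2 + Y)
m(6, 1)*x(-12) = 6*((-5 + (-12)²)/((-12)*(2 - 12))) = 6*(-1/12*(-5 + 144)/(-10)) = 6*(-1/12*(-⅒)*139) = 6*(139/120) = 139/20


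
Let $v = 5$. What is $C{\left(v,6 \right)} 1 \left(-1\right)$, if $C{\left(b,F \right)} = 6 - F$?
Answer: $0$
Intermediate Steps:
$C{\left(v,6 \right)} 1 \left(-1\right) = \left(6 - 6\right) 1 \left(-1\right) = 0 \cdot 1 \left(-1\right) = 0 \left(-1\right) = 0$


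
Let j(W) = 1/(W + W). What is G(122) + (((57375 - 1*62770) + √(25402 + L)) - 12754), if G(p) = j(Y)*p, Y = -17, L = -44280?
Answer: -308594/17 + I*√18878 ≈ -18153.0 + 137.4*I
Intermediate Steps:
j(W) = 1/(2*W)
G(p) = -p/34 (G(p) = ((½)/(-17))*p = ((½)*(-1/17))*p = -p/34)
G(122) + (((57375 - 1*62770) + √(25402 + L)) - 12754) = -1/34*122 + (((57375 - 1*62770) + √(25402 - 44280)) - 12754) = -61/17 + (((57375 - 62770) + √(-18878)) - 12754) = -61/17 + ((-5395 + I*√18878) - 12754) = -61/17 + (-18149 + I*√18878) = -308594/17 + I*√18878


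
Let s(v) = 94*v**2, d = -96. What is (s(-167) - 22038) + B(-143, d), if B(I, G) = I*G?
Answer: 2613256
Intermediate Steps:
B(I, G) = G*I
(s(-167) - 22038) + B(-143, d) = (94*(-167)**2 - 22038) - 96*(-143) = (94*27889 - 22038) + 13728 = (2621566 - 22038) + 13728 = 2599528 + 13728 = 2613256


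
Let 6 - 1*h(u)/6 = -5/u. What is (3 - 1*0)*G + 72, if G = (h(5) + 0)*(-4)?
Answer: -432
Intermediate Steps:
h(u) = 36 + 30/u (h(u) = 36 - (-30)/u = 36 + 30/u)
G = -168 (G = ((36 + 30/5) + 0)*(-4) = ((36 + 30*(1/5)) + 0)*(-4) = ((36 + 6) + 0)*(-4) = (42 + 0)*(-4) = 42*(-4) = -168)
(3 - 1*0)*G + 72 = (3 - 1*0)*(-168) + 72 = (3 + 0)*(-168) + 72 = 3*(-168) + 72 = -504 + 72 = -432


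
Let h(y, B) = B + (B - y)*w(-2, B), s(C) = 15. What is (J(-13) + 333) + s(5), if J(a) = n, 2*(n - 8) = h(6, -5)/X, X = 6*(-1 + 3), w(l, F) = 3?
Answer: 4253/12 ≈ 354.42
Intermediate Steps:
X = 12 (X = 6*2 = 12)
h(y, B) = -3*y + 4*B (h(y, B) = B + (B - y)*3 = B + (-3*y + 3*B) = -3*y + 4*B)
n = 77/12 (n = 8 + ((-3*6 + 4*(-5))/12)/2 = 8 + ((-18 - 20)*(1/12))/2 = 8 + (-38*1/12)/2 = 8 + (1/2)*(-19/6) = 8 - 19/12 = 77/12 ≈ 6.4167)
J(a) = 77/12
(J(-13) + 333) + s(5) = (77/12 + 333) + 15 = 4073/12 + 15 = 4253/12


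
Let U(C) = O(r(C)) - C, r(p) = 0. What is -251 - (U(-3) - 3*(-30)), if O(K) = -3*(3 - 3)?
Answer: -344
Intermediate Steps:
O(K) = 0 (O(K) = -3*0 = 0)
U(C) = -C (U(C) = 0 - C = -C)
-251 - (U(-3) - 3*(-30)) = -251 - (-1*(-3) - 3*(-30)) = -251 - (3 + 90) = -251 - 1*93 = -251 - 93 = -344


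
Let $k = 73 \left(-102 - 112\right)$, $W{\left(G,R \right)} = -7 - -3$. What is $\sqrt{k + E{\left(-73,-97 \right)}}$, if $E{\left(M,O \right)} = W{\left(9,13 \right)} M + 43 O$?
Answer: $i \sqrt{19501} \approx 139.65 i$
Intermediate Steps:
$W{\left(G,R \right)} = -4$ ($W{\left(G,R \right)} = -7 + 3 = -4$)
$k = -15622$ ($k = 73 \left(-214\right) = -15622$)
$E{\left(M,O \right)} = - 4 M + 43 O$
$\sqrt{k + E{\left(-73,-97 \right)}} = \sqrt{-15622 + \left(\left(-4\right) \left(-73\right) + 43 \left(-97\right)\right)} = \sqrt{-15622 + \left(292 - 4171\right)} = \sqrt{-15622 - 3879} = \sqrt{-19501} = i \sqrt{19501}$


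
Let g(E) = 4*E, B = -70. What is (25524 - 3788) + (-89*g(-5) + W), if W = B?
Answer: 23446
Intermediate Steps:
W = -70
(25524 - 3788) + (-89*g(-5) + W) = (25524 - 3788) + (-356*(-5) - 70) = 21736 + (-89*(-20) - 70) = 21736 + (1780 - 70) = 21736 + 1710 = 23446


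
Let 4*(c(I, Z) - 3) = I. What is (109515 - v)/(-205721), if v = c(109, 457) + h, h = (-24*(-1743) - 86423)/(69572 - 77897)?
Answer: -3645663811/6850509300 ≈ -0.53217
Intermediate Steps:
h = 44591/8325 (h = (41832 - 86423)/(-8325) = -44591*(-1/8325) = 44591/8325 ≈ 5.3563)
c(I, Z) = 3 + I/4
v = 1185689/33300 (v = (3 + (¼)*109) + 44591/8325 = (3 + 109/4) + 44591/8325 = 121/4 + 44591/8325 = 1185689/33300 ≈ 35.606)
(109515 - v)/(-205721) = (109515 - 1*1185689/33300)/(-205721) = (109515 - 1185689/33300)*(-1/205721) = (3645663811/33300)*(-1/205721) = -3645663811/6850509300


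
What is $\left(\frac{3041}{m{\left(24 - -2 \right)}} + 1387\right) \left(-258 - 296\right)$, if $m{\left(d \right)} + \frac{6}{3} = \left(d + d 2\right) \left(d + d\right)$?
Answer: $- \frac{1558385103}{2027} \approx -7.6881 \cdot 10^{5}$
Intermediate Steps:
$m{\left(d \right)} = -2 + 6 d^{2}$ ($m{\left(d \right)} = -2 + \left(d + d 2\right) \left(d + d\right) = -2 + \left(d + 2 d\right) 2 d = -2 + 3 d 2 d = -2 + 6 d^{2}$)
$\left(\frac{3041}{m{\left(24 - -2 \right)}} + 1387\right) \left(-258 - 296\right) = \left(\frac{3041}{-2 + 6 \left(24 - -2\right)^{2}} + 1387\right) \left(-258 - 296\right) = \left(\frac{3041}{-2 + 6 \left(24 + 2\right)^{2}} + 1387\right) \left(-554\right) = \left(\frac{3041}{-2 + 6 \cdot 26^{2}} + 1387\right) \left(-554\right) = \left(\frac{3041}{-2 + 6 \cdot 676} + 1387\right) \left(-554\right) = \left(\frac{3041}{-2 + 4056} + 1387\right) \left(-554\right) = \left(\frac{3041}{4054} + 1387\right) \left(-554\right) = \frac{5625939}{4054} \left(-554\right) = - \frac{1558385103}{2027}$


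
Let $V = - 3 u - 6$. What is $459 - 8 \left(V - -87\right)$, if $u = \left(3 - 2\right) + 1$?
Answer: $-141$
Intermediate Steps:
$u = 2$ ($u = 1 + 1 = 2$)
$V = -12$ ($V = \left(-3\right) 2 - 6 = -6 - 6 = -12$)
$459 - 8 \left(V - -87\right) = 459 - 8 \left(-12 - -87\right) = 459 - 8 \left(-12 + 87\right) = 459 - 600 = -141$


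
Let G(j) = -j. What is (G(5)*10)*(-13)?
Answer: 650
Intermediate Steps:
(G(5)*10)*(-13) = (-1*5*10)*(-13) = -5*10*(-13) = -50*(-13) = 650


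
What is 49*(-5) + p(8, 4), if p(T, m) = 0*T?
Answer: -245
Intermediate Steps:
p(T, m) = 0
49*(-5) + p(8, 4) = 49*(-5) + 0 = -245 + 0 = -245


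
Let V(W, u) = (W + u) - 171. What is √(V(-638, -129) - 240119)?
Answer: I*√241057 ≈ 490.98*I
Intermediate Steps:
V(W, u) = -171 + W + u
√(V(-638, -129) - 240119) = √((-171 - 638 - 129) - 240119) = √(-938 - 240119) = √(-241057) = I*√241057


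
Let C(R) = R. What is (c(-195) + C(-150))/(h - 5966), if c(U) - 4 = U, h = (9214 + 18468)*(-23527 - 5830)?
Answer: 341/812666440 ≈ 4.1961e-7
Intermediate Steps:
h = -812660474 (h = 27682*(-29357) = -812660474)
c(U) = 4 + U
(c(-195) + C(-150))/(h - 5966) = ((4 - 195) - 150)/(-812660474 - 5966) = (-191 - 150)/(-812666440) = -341*(-1/812666440) = 341/812666440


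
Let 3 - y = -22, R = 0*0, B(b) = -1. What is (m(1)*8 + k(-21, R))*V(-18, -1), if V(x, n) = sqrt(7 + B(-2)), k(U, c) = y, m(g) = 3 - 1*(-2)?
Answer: 65*sqrt(6) ≈ 159.22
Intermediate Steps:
R = 0
m(g) = 5 (m(g) = 3 + 2 = 5)
y = 25 (y = 3 - 1*(-22) = 3 + 22 = 25)
k(U, c) = 25
V(x, n) = sqrt(6) (V(x, n) = sqrt(7 - 1) = sqrt(6))
(m(1)*8 + k(-21, R))*V(-18, -1) = (5*8 + 25)*sqrt(6) = (40 + 25)*sqrt(6) = 65*sqrt(6)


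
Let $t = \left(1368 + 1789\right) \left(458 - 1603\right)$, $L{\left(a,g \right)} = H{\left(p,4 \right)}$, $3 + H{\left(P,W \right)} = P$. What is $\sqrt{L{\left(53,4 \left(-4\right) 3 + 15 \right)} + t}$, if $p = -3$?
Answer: $i \sqrt{3614771} \approx 1901.3 i$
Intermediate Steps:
$H{\left(P,W \right)} = -3 + P$
$L{\left(a,g \right)} = -6$ ($L{\left(a,g \right)} = -3 - 3 = -6$)
$t = -3614765$ ($t = 3157 \left(-1145\right) = -3614765$)
$\sqrt{L{\left(53,4 \left(-4\right) 3 + 15 \right)} + t} = \sqrt{-6 - 3614765} = \sqrt{-3614771} = i \sqrt{3614771}$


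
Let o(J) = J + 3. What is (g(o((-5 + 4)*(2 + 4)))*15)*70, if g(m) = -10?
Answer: -10500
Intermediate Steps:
o(J) = 3 + J
(g(o((-5 + 4)*(2 + 4)))*15)*70 = -10*15*70 = -150*70 = -10500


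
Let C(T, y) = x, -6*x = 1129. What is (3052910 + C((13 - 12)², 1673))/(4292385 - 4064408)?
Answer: 18316331/1367862 ≈ 13.390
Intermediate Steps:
x = -1129/6 (x = -⅙*1129 = -1129/6 ≈ -188.17)
C(T, y) = -1129/6
(3052910 + C((13 - 12)², 1673))/(4292385 - 4064408) = (3052910 - 1129/6)/(4292385 - 4064408) = (18316331/6)/227977 = (18316331/6)*(1/227977) = 18316331/1367862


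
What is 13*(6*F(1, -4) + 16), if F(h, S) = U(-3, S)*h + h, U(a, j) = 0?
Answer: 286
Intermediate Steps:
F(h, S) = h (F(h, S) = 0*h + h = 0 + h = h)
13*(6*F(1, -4) + 16) = 13*(6*1 + 16) = 13*(6 + 16) = 13*22 = 286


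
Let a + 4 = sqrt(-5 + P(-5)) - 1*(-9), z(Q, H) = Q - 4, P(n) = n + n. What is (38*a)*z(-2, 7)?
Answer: -1140 - 228*I*sqrt(15) ≈ -1140.0 - 883.04*I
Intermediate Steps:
P(n) = 2*n
z(Q, H) = -4 + Q
a = 5 + I*sqrt(15) (a = -4 + (sqrt(-5 + 2*(-5)) - 1*(-9)) = -4 + (sqrt(-5 - 10) + 9) = -4 + (sqrt(-15) + 9) = -4 + (I*sqrt(15) + 9) = -4 + (9 + I*sqrt(15)) = 5 + I*sqrt(15) ≈ 5.0 + 3.873*I)
(38*a)*z(-2, 7) = (38*(5 + I*sqrt(15)))*(-4 - 2) = (190 + 38*I*sqrt(15))*(-6) = -1140 - 228*I*sqrt(15)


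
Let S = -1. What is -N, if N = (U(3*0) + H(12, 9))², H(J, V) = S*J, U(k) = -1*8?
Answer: -400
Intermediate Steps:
U(k) = -8
H(J, V) = -J
N = 400 (N = (-8 - 1*12)² = (-8 - 12)² = (-20)² = 400)
-N = -1*400 = -400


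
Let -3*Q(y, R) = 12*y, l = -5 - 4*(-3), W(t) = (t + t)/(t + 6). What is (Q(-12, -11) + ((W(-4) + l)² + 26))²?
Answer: 6889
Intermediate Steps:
W(t) = 2*t/(6 + t) (W(t) = (2*t)/(6 + t) = 2*t/(6 + t))
l = 7 (l = -5 - 1*(-12) = -5 + 12 = 7)
Q(y, R) = -4*y
(Q(-12, -11) + ((W(-4) + l)² + 26))² = (-4*(-12) + ((2*(-4)/(6 - 4) + 7)² + 26))² = (48 + ((2*(-4)/2 + 7)² + 26))² = (48 + ((2*(-4)*(½) + 7)² + 26))² = (48 + ((-4 + 7)² + 26))² = (48 + (3² + 26))² = (48 + (9 + 26))² = (48 + 35)² = 83² = 6889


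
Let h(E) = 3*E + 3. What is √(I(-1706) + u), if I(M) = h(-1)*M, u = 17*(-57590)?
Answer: I*√979030 ≈ 989.46*I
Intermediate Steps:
u = -979030
h(E) = 3 + 3*E
I(M) = 0 (I(M) = (3 + 3*(-1))*M = (3 - 3)*M = 0*M = 0)
√(I(-1706) + u) = √(0 - 979030) = √(-979030) = I*√979030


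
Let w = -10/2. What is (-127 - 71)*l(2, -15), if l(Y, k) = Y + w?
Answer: 594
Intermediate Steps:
w = -5 (w = -10*½ = -5)
l(Y, k) = -5 + Y (l(Y, k) = Y - 5 = -5 + Y)
(-127 - 71)*l(2, -15) = (-127 - 71)*(-5 + 2) = -198*(-3) = 594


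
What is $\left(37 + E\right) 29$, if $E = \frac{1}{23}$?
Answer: $\frac{24708}{23} \approx 1074.3$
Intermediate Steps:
$E = \frac{1}{23} \approx 0.043478$
$\left(37 + E\right) 29 = \left(37 + \frac{1}{23}\right) 29 = \frac{852}{23} \cdot 29 = \frac{24708}{23}$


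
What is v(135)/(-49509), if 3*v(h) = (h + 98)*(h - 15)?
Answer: -9320/49509 ≈ -0.18825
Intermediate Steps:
v(h) = (-15 + h)*(98 + h)/3 (v(h) = ((h + 98)*(h - 15))/3 = ((98 + h)*(-15 + h))/3 = ((-15 + h)*(98 + h))/3 = (-15 + h)*(98 + h)/3)
v(135)/(-49509) = (-490 + (1/3)*135**2 + (83/3)*135)/(-49509) = (-490 + (1/3)*18225 + 3735)*(-1/49509) = (-490 + 6075 + 3735)*(-1/49509) = 9320*(-1/49509) = -9320/49509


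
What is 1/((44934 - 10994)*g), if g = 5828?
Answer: 1/197802320 ≈ 5.0556e-9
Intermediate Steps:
1/((44934 - 10994)*g) = 1/((44934 - 10994)*5828) = (1/5828)/33940 = (1/33940)*(1/5828) = 1/197802320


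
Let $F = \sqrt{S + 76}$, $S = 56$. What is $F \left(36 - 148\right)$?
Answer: $- 224 \sqrt{33} \approx -1286.8$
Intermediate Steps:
$F = 2 \sqrt{33}$ ($F = \sqrt{56 + 76} = \sqrt{132} = 2 \sqrt{33} \approx 11.489$)
$F \left(36 - 148\right) = 2 \sqrt{33} \left(36 - 148\right) = 2 \sqrt{33} \left(-112\right) = - 224 \sqrt{33}$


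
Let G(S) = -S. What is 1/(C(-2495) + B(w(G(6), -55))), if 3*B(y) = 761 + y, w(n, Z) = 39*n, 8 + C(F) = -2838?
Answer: -3/8011 ≈ -0.00037449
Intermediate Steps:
C(F) = -2846 (C(F) = -8 - 2838 = -2846)
B(y) = 761/3 + y/3 (B(y) = (761 + y)/3 = 761/3 + y/3)
1/(C(-2495) + B(w(G(6), -55))) = 1/(-2846 + (761/3 + (39*(-1*6))/3)) = 1/(-2846 + (761/3 + (39*(-6))/3)) = 1/(-2846 + (761/3 + (1/3)*(-234))) = 1/(-2846 + (761/3 - 78)) = 1/(-2846 + 527/3) = 1/(-8011/3) = -3/8011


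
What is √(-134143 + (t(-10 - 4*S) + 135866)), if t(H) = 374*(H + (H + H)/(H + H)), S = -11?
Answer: √14813 ≈ 121.71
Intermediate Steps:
t(H) = 374 + 374*H (t(H) = 374*(H + (2*H)/((2*H))) = 374*(H + (2*H)*(1/(2*H))) = 374*(H + 1) = 374*(1 + H) = 374 + 374*H)
√(-134143 + (t(-10 - 4*S) + 135866)) = √(-134143 + ((374 + 374*(-10 - 4*(-11))) + 135866)) = √(-134143 + ((374 + 374*(-10 + 44)) + 135866)) = √(-134143 + ((374 + 374*34) + 135866)) = √(-134143 + ((374 + 12716) + 135866)) = √(-134143 + (13090 + 135866)) = √(-134143 + 148956) = √14813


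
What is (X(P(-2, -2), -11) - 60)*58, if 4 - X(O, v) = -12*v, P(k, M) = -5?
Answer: -10904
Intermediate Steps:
X(O, v) = 4 + 12*v (X(O, v) = 4 - (-12)*v = 4 + 12*v)
(X(P(-2, -2), -11) - 60)*58 = ((4 + 12*(-11)) - 60)*58 = ((4 - 132) - 60)*58 = (-128 - 60)*58 = -188*58 = -10904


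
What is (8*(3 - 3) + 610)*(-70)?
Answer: -42700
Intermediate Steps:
(8*(3 - 3) + 610)*(-70) = (8*0 + 610)*(-70) = (0 + 610)*(-70) = 610*(-70) = -42700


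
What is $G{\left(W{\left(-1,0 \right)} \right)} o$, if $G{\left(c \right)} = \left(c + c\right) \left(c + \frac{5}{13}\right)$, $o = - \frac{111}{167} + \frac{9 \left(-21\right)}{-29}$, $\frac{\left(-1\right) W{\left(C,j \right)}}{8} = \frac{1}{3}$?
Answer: $\frac{13453952}{188877} \approx 71.231$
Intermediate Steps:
$W{\left(C,j \right)} = - \frac{8}{3}$
$o = \frac{28344}{4843}$ ($o = \left(-111\right) \frac{1}{167} - - \frac{189}{29} = - \frac{111}{167} + \frac{189}{29} = \frac{28344}{4843} \approx 5.8526$)
$G{\left(c \right)} = 2 c \left(\frac{5}{13} + c\right)$ ($G{\left(c \right)} = 2 c \left(c + 5 \cdot \frac{1}{13}\right) = 2 c \left(c + \frac{5}{13}\right) = 2 c \left(\frac{5}{13} + c\right)$)
$G{\left(W{\left(-1,0 \right)} \right)} o = \frac{2}{13} \left(- \frac{8}{3}\right) \left(5 + 13 \left(- \frac{8}{3}\right)\right) \frac{28344}{4843} = \frac{2}{13} \left(- \frac{8}{3}\right) \left(5 - \frac{104}{3}\right) \frac{28344}{4843} = \frac{2}{13} \left(- \frac{8}{3}\right) \left(- \frac{89}{3}\right) \frac{28344}{4843} = \frac{1424}{117} \cdot \frac{28344}{4843} = \frac{13453952}{188877}$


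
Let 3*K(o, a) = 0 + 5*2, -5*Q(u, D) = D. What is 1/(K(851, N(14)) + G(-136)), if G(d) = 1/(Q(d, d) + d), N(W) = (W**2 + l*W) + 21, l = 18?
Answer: 1632/5425 ≈ 0.30083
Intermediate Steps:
Q(u, D) = -D/5
N(W) = 21 + W**2 + 18*W (N(W) = (W**2 + 18*W) + 21 = 21 + W**2 + 18*W)
K(o, a) = 10/3 (K(o, a) = (0 + 5*2)/3 = (0 + 10)/3 = (1/3)*10 = 10/3)
G(d) = 5/(4*d) (G(d) = 1/(-d/5 + d) = 1/(4*d/5) = 5/(4*d))
1/(K(851, N(14)) + G(-136)) = 1/(10/3 + (5/4)/(-136)) = 1/(10/3 + (5/4)*(-1/136)) = 1/(10/3 - 5/544) = 1/(5425/1632) = 1632/5425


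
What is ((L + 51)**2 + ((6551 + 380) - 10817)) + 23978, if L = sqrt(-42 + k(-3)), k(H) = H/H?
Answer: 22652 + 102*I*sqrt(41) ≈ 22652.0 + 653.12*I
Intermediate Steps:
k(H) = 1
L = I*sqrt(41) (L = sqrt(-42 + 1) = sqrt(-41) = I*sqrt(41) ≈ 6.4031*I)
((L + 51)**2 + ((6551 + 380) - 10817)) + 23978 = ((I*sqrt(41) + 51)**2 + ((6551 + 380) - 10817)) + 23978 = ((51 + I*sqrt(41))**2 + (6931 - 10817)) + 23978 = ((51 + I*sqrt(41))**2 - 3886) + 23978 = (-3886 + (51 + I*sqrt(41))**2) + 23978 = 20092 + (51 + I*sqrt(41))**2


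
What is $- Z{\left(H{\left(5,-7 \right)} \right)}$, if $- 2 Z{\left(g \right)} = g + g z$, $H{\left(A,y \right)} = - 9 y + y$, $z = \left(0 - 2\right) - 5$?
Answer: $-168$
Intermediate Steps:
$z = -7$ ($z = -2 - 5 = -7$)
$H{\left(A,y \right)} = - 8 y$
$Z{\left(g \right)} = 3 g$ ($Z{\left(g \right)} = - \frac{g + g \left(-7\right)}{2} = - \frac{g - 7 g}{2} = - \frac{\left(-6\right) g}{2} = 3 g$)
$- Z{\left(H{\left(5,-7 \right)} \right)} = - 3 \left(\left(-8\right) \left(-7\right)\right) = - 3 \cdot 56 = \left(-1\right) 168 = -168$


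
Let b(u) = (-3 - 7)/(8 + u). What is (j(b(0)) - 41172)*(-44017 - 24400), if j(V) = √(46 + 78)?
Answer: 2816864724 - 136834*√31 ≈ 2.8161e+9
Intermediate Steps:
b(u) = -10/(8 + u)
j(V) = 2*√31 (j(V) = √124 = 2*√31)
(j(b(0)) - 41172)*(-44017 - 24400) = (2*√31 - 41172)*(-44017 - 24400) = (-41172 + 2*√31)*(-68417) = 2816864724 - 136834*√31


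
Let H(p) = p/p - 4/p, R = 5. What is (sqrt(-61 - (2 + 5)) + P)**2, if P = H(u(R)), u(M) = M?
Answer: -1699/25 + 4*I*sqrt(17)/5 ≈ -67.96 + 3.2985*I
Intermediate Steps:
H(p) = 1 - 4/p
P = 1/5 (P = (-4 + 5)/5 = (1/5)*1 = 1/5 ≈ 0.20000)
(sqrt(-61 - (2 + 5)) + P)**2 = (sqrt(-61 - (2 + 5)) + 1/5)**2 = (sqrt(-61 - 1*7) + 1/5)**2 = (sqrt(-61 - 7) + 1/5)**2 = (sqrt(-68) + 1/5)**2 = (2*I*sqrt(17) + 1/5)**2 = (1/5 + 2*I*sqrt(17))**2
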